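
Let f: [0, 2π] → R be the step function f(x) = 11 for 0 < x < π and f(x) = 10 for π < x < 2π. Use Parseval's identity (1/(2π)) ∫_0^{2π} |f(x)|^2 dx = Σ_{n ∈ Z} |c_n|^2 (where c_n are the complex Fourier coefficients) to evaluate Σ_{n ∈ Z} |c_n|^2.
Σ |c_n|^2 = 221/2

Parseval equates the L^2 energy of f (normalised by 1/(2π)) with the ℓ^2 sum of its Fourier coefficients: (1/(2π)) ∫_0^{2π} |f|^2 = Σ |c_n|^2.
Compute the left side: (1/(2π)) [∫_0^π 11^2 dx + ∫_π^{2π} 10^2 dx] = (1/(2π)) · (121π + 100π) = (121 + 100)/2 = 221/2.
So Σ_{n ∈ Z} |c_n|^2 = 221/2.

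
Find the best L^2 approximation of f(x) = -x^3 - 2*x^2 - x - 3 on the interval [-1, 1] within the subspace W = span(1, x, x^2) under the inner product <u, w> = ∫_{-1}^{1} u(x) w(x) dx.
g(x) = -2*x^2 - 8*x/5 - 3

The best approximation g ∈ W is the orthogonal projection of f onto W. Writing g = a_0 + a_1 x + a_2 x^2, the coefficients solve the normal equations G · a = b where
  G_{ij} = <φ_i, φ_j> and b_i = <f, φ_i>, with φ_0 = 1, φ_1 = x, φ_2 = x^2.
G =
  [2, 0, 2/3]
  [0, 2/3, 0]
  [2/3, 0, 2/5],
b = (-22/3, -16/15, -14/5).
Solving gives a_0 = -3, a_1 = -8/5, a_2 = -2, so
  g(x) = -2*x^2 - 8*x/5 - 3.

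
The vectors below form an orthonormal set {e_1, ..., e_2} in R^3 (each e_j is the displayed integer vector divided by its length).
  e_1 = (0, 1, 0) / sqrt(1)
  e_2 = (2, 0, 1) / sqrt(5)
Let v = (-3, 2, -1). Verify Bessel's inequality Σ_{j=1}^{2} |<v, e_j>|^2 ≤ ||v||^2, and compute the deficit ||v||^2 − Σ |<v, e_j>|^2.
Σ |<v, e_j>|^2 = 69/5; ||v||^2 = 14; deficit = 1/5

Write each e_j = u_j / sqrt(<u_j, u_j>) where u_j is the displayed integer vector. Then <v, e_j> = <v, u_j> / sqrt(<u_j, u_j>), so |<v, e_j>|^2 = <v, u_j>^2 / <u_j, u_j>.
Coefficients: <v, e_1> = 2/sqrt(1), <v, e_2> = -7/sqrt(5).
Square and sum: Σ |<v, e_j>|^2 = 69/5.
Compute ||v||^2 = v·v = 14.
Deficit = 14 − 69/5 = 1/5 ≥ 0, confirming Bessel's inequality. (The deficit equals ||v − Σ <v,e_j> e_j||^2, the squared distance from v to span{e_j}.)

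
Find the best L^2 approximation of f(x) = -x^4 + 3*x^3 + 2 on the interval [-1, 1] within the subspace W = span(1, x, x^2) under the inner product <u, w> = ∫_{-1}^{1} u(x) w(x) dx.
g(x) = -6*x^2/7 + 9*x/5 + 73/35

The best approximation g ∈ W is the orthogonal projection of f onto W. Writing g = a_0 + a_1 x + a_2 x^2, the coefficients solve the normal equations G · a = b where
  G_{ij} = <φ_i, φ_j> and b_i = <f, φ_i>, with φ_0 = 1, φ_1 = x, φ_2 = x^2.
G =
  [2, 0, 2/3]
  [0, 2/3, 0]
  [2/3, 0, 2/5],
b = (18/5, 6/5, 22/21).
Solving gives a_0 = 73/35, a_1 = 9/5, a_2 = -6/7, so
  g(x) = -6*x^2/7 + 9*x/5 + 73/35.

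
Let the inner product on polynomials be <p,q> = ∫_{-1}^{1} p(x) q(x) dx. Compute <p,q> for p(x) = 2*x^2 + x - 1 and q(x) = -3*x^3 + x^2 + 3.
<p,q> = -46/15

Expand the product: p(x)·q(x) = -6*x^5 - x^4 + 4*x^3 + 5*x^2 + 3*x - 3.
∫_{-1}^{1} of each monomial x^k gives [2/(k+1) if k even, 0 if k odd]. Integrating term-by-term (or equivalently evaluating the antiderivative F(x) = -x^6 - x^5/5 + x^4 + 5*x^3/3 + 3*x^2/2 - 3*x at the endpoints):
  F(1) − F(−1) = -1/30 − (91/30) = -46/15.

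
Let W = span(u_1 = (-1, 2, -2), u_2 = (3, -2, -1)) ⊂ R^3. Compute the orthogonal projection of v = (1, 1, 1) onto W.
proj_W(v) = (-1/101, -18/101, 33/101)

Set up U = [u_1 | ... | u_2] ∈ R^(3×2). The projector onto W = col(U) is P = U (U^T U)^(-1) U^T.
Compute U^T U =
  [9, -5]
  [-5, 14],
and U^T v = (-1, 0).
Solve U^T U · c = U^T v for the coefficients: c = (-14/101, -5/101). The projection is proj_W(v) = U c.
Check: (v - proj_W(v)) · u_1 = 0  (should be 0).
Check: (v - proj_W(v)) · u_2 = 0  (should be 0).
Result: proj_W(v) = (-1/101, -18/101, 33/101).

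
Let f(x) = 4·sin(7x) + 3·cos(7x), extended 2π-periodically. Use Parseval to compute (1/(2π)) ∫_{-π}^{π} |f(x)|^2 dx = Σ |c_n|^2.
Σ |c_n|^2 = 25/2

Expand |f|^2 and use orthogonality of {sin(nx), cos(mx)} on [-π, π]:
  ∫_{-π}^{π} sin(nx)^2 dx = π, ∫ cos(mx)^2 dx = π, and cross terms integrate to 0.
So ∫_{-π}^{π} f(x)^2 dx = 4^2 · π + 3^2 · π = (16 + 9)π.
Divide by 2π: (16 + 9)/2 = 25/2.
By Parseval, this equals Σ |c_n|^2.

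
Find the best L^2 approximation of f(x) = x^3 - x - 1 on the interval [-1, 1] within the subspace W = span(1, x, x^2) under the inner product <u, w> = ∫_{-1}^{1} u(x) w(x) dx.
g(x) = -2*x/5 - 1

The best approximation g ∈ W is the orthogonal projection of f onto W. Writing g = a_0 + a_1 x + a_2 x^2, the coefficients solve the normal equations G · a = b where
  G_{ij} = <φ_i, φ_j> and b_i = <f, φ_i>, with φ_0 = 1, φ_1 = x, φ_2 = x^2.
G =
  [2, 0, 2/3]
  [0, 2/3, 0]
  [2/3, 0, 2/5],
b = (-2, -4/15, -2/3).
Solving gives a_0 = -1, a_1 = -2/5, a_2 = 0, so
  g(x) = -2*x/5 - 1.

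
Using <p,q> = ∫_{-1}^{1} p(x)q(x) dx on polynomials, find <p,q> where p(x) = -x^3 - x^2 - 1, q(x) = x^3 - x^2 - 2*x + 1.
<p,q> = -38/35

Expand the product: p(x)·q(x) = -x^6 + 3*x^4 + 2*x - 1.
∫_{-1}^{1} of each monomial x^k gives [2/(k+1) if k even, 0 if k odd]. Integrating term-by-term (or equivalently evaluating the antiderivative F(x) = -x^7/7 + 3*x^5/5 + x^2 - x at the endpoints):
  F(1) − F(−1) = 16/35 − (54/35) = -38/35.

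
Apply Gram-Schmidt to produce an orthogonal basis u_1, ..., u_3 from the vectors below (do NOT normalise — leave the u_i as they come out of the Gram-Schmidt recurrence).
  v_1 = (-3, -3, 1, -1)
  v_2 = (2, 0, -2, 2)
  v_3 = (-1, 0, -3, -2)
Orthogonal basis:
  u_1 = (-3, -3, 1, -1)
  u_2 = (1/2, -3/2, -3/2, 3/2)
  u_3 = (-27/35, 18/35, -101/35, -74/35)

Apply the Gram-Schmidt recurrence
  u_1 = v_1
  u_i = v_i − Σ_{j<i} ((v_i · u_j) / (u_j · u_j)) · u_j.

Step by step this gives:
  u_1 = (-3, -3, 1, -1)
  u_2 = (1/2, -3/2, -3/2, 3/2)
  u_3 = (-27/35, 18/35, -101/35, -74/35)

Orthogonality check:
  u_2 · u_1 = 0 (should be 0)
  u_3 · u_1 = 0 (should be 0)
  u_3 · u_2 = 0 (should be 0)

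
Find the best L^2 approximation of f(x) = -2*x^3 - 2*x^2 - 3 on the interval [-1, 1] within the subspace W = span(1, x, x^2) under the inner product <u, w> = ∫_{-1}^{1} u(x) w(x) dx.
g(x) = -2*x^2 - 6*x/5 - 3

The best approximation g ∈ W is the orthogonal projection of f onto W. Writing g = a_0 + a_1 x + a_2 x^2, the coefficients solve the normal equations G · a = b where
  G_{ij} = <φ_i, φ_j> and b_i = <f, φ_i>, with φ_0 = 1, φ_1 = x, φ_2 = x^2.
G =
  [2, 0, 2/3]
  [0, 2/3, 0]
  [2/3, 0, 2/5],
b = (-22/3, -4/5, -14/5).
Solving gives a_0 = -3, a_1 = -6/5, a_2 = -2, so
  g(x) = -2*x^2 - 6*x/5 - 3.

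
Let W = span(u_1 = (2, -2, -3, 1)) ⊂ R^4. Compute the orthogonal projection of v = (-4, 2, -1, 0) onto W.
proj_W(v) = (-1, 1, 3/2, -1/2)

Set up U = [u_1 | ... | u_1] ∈ R^(4×1). The projector onto W = col(U) is P = U (U^T U)^(-1) U^T.
Compute U^T U =
  [18],
and U^T v = (-9).
Solve U^T U · c = U^T v for the coefficients: c = (-1/2). The projection is proj_W(v) = U c.
Check: (v - proj_W(v)) · u_1 = 0  (should be 0).
Result: proj_W(v) = (-1, 1, 3/2, -1/2).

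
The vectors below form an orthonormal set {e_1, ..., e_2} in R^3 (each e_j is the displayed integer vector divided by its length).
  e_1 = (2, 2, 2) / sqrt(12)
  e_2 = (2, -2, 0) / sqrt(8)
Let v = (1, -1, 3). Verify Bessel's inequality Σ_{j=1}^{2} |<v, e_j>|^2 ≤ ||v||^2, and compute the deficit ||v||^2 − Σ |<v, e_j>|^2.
Σ |<v, e_j>|^2 = 5; ||v||^2 = 11; deficit = 6

Write each e_j = u_j / sqrt(<u_j, u_j>) where u_j is the displayed integer vector. Then <v, e_j> = <v, u_j> / sqrt(<u_j, u_j>), so |<v, e_j>|^2 = <v, u_j>^2 / <u_j, u_j>.
Coefficients: <v, e_1> = 6/sqrt(12), <v, e_2> = 4/sqrt(8).
Square and sum: Σ |<v, e_j>|^2 = 5.
Compute ||v||^2 = v·v = 11.
Deficit = 11 − 5 = 6 ≥ 0, confirming Bessel's inequality. (The deficit equals ||v − Σ <v,e_j> e_j||^2, the squared distance from v to span{e_j}.)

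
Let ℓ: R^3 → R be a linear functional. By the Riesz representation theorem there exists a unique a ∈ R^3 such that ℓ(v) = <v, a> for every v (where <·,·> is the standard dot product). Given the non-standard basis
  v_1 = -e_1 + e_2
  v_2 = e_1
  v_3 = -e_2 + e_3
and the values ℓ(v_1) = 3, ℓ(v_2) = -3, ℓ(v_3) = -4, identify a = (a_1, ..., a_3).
a = (-3, 0, -4)

Write a = (a_1, ..., a_3) in the standard basis. For each basis vector v_i, ℓ(v_i) = <v_i, a> is a linear equation in the a_j's. Collect the n equations into a matrix system V a = ℓ, where row i of V is v_i (expressed in the standard basis). Since V is invertible (lower-triangular with 1s on the diagonal, up to permutation), solve by back-substitution:
  V =
[[-1, 1, 0],
 [1, 0, 0],
 [0, -1, 1]]
  V a = (3, -3, -4)
Solving gives a = (-3, 0, -4).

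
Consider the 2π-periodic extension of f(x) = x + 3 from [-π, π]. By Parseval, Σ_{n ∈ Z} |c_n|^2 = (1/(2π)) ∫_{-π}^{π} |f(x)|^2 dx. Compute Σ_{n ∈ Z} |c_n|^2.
Σ |c_n|^2 = π^2/3 + 9

Expand and integrate term by term over [-π, π]:
  ∫ (x)^2 dx = 1·(2π^3/3); ∫ 2·1·(3)·x dx = 0 (odd integrand); ∫ 3^2 dx = 9·2π.
So (1/(2π)) ∫_{-π}^{π} (x + 3)^2 dx = 1π^2/3 + 9 = π^2/3 + 9.
Parseval ⇒ Σ |c_n|^2 = π^2/3 + 9.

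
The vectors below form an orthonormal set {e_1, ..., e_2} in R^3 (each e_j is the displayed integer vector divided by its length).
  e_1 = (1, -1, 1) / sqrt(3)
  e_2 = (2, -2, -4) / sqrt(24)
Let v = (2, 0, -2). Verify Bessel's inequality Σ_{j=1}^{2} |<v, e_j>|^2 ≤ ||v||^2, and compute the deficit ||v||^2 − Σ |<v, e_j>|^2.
Σ |<v, e_j>|^2 = 6; ||v||^2 = 8; deficit = 2

Write each e_j = u_j / sqrt(<u_j, u_j>) where u_j is the displayed integer vector. Then <v, e_j> = <v, u_j> / sqrt(<u_j, u_j>), so |<v, e_j>|^2 = <v, u_j>^2 / <u_j, u_j>.
Coefficients: <v, e_1> = 0/sqrt(3), <v, e_2> = 12/sqrt(24).
Square and sum: Σ |<v, e_j>|^2 = 6.
Compute ||v||^2 = v·v = 8.
Deficit = 8 − 6 = 2 ≥ 0, confirming Bessel's inequality. (The deficit equals ||v − Σ <v,e_j> e_j||^2, the squared distance from v to span{e_j}.)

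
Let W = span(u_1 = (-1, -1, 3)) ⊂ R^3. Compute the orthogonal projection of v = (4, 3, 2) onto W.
proj_W(v) = (1/11, 1/11, -3/11)

Set up U = [u_1 | ... | u_1] ∈ R^(3×1). The projector onto W = col(U) is P = U (U^T U)^(-1) U^T.
Compute U^T U =
  [11],
and U^T v = (-1).
Solve U^T U · c = U^T v for the coefficients: c = (-1/11). The projection is proj_W(v) = U c.
Check: (v - proj_W(v)) · u_1 = 0  (should be 0).
Result: proj_W(v) = (1/11, 1/11, -3/11).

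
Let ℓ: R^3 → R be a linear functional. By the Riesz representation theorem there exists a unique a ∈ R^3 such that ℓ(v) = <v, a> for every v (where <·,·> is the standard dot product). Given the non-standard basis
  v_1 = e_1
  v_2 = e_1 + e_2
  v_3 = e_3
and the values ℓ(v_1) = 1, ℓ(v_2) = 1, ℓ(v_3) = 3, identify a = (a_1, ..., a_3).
a = (1, 0, 3)

Write a = (a_1, ..., a_3) in the standard basis. For each basis vector v_i, ℓ(v_i) = <v_i, a> is a linear equation in the a_j's. Collect the n equations into a matrix system V a = ℓ, where row i of V is v_i (expressed in the standard basis). Since V is invertible (lower-triangular with 1s on the diagonal, up to permutation), solve by back-substitution:
  V =
[[1, 0, 0],
 [1, 1, 0],
 [0, 0, 1]]
  V a = (1, 1, 3)
Solving gives a = (1, 0, 3).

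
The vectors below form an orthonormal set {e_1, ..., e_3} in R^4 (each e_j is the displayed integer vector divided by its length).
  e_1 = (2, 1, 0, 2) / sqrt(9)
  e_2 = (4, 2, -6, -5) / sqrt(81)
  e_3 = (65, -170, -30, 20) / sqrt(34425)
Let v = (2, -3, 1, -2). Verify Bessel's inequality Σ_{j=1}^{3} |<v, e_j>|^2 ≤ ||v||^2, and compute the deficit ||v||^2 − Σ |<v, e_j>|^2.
Σ |<v, e_j>|^2 = 185/17; ||v||^2 = 18; deficit = 121/17

Write each e_j = u_j / sqrt(<u_j, u_j>) where u_j is the displayed integer vector. Then <v, e_j> = <v, u_j> / sqrt(<u_j, u_j>), so |<v, e_j>|^2 = <v, u_j>^2 / <u_j, u_j>.
Coefficients: <v, e_1> = -3/sqrt(9), <v, e_2> = 6/sqrt(81), <v, e_3> = 570/sqrt(34425).
Square and sum: Σ |<v, e_j>|^2 = 185/17.
Compute ||v||^2 = v·v = 18.
Deficit = 18 − 185/17 = 121/17 ≥ 0, confirming Bessel's inequality. (The deficit equals ||v − Σ <v,e_j> e_j||^2, the squared distance from v to span{e_j}.)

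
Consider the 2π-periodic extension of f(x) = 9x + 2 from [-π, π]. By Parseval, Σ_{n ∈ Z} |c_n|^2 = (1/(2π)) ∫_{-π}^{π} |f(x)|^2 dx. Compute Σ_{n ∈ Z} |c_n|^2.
Σ |c_n|^2 = 27π^2 + 4

Expand and integrate term by term over [-π, π]:
  ∫ (9x)^2 dx = 81·(2π^3/3); ∫ 2·9·(2)·x dx = 0 (odd integrand); ∫ 2^2 dx = 4·2π.
So (1/(2π)) ∫_{-π}^{π} (9x + 2)^2 dx = 81π^2/3 + 4 = 27π^2 + 4.
Parseval ⇒ Σ |c_n|^2 = 27π^2 + 4.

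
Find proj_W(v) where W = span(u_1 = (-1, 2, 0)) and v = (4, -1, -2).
proj_W(v) = (6/5, -12/5, 0)

Set up U = [u_1 | ... | u_1] ∈ R^(3×1). The projector onto W = col(U) is P = U (U^T U)^(-1) U^T.
Compute U^T U =
  [5],
and U^T v = (-6).
Solve U^T U · c = U^T v for the coefficients: c = (-6/5). The projection is proj_W(v) = U c.
Check: (v - proj_W(v)) · u_1 = 0  (should be 0).
Result: proj_W(v) = (6/5, -12/5, 0).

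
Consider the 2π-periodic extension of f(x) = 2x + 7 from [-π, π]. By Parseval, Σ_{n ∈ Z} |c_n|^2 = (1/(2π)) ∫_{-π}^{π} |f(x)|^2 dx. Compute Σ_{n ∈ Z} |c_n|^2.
Σ |c_n|^2 = 4π^2/3 + 49

Expand and integrate term by term over [-π, π]:
  ∫ (2x)^2 dx = 4·(2π^3/3); ∫ 2·2·(7)·x dx = 0 (odd integrand); ∫ 7^2 dx = 49·2π.
So (1/(2π)) ∫_{-π}^{π} (2x + 7)^2 dx = 4π^2/3 + 49 = 4π^2/3 + 49.
Parseval ⇒ Σ |c_n|^2 = 4π^2/3 + 49.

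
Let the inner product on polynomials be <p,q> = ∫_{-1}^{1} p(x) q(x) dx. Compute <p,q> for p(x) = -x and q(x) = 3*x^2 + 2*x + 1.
<p,q> = -4/3

Expand the product: p(x)·q(x) = -3*x^3 - 2*x^2 - x.
∫_{-1}^{1} of each monomial x^k gives [2/(k+1) if k even, 0 if k odd]. Integrating term-by-term (or equivalently evaluating the antiderivative F(x) = -3*x^4/4 - 2*x^3/3 - x^2/2 at the endpoints):
  F(1) − F(−1) = -23/12 − (-7/12) = -4/3.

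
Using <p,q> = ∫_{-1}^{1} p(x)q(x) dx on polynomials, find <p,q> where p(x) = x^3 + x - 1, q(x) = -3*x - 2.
<p,q> = 4/5

Expand the product: p(x)·q(x) = -3*x^4 - 2*x^3 - 3*x^2 + x + 2.
∫_{-1}^{1} of each monomial x^k gives [2/(k+1) if k even, 0 if k odd]. Integrating term-by-term (or equivalently evaluating the antiderivative F(x) = -3*x^5/5 - x^4/2 - x^3 + x^2/2 + 2*x at the endpoints):
  F(1) − F(−1) = 2/5 − (-2/5) = 4/5.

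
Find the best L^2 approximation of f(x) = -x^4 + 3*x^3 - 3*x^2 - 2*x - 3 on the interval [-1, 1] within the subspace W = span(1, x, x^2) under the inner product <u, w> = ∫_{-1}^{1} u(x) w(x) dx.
g(x) = -27*x^2/7 - x/5 - 102/35

The best approximation g ∈ W is the orthogonal projection of f onto W. Writing g = a_0 + a_1 x + a_2 x^2, the coefficients solve the normal equations G · a = b where
  G_{ij} = <φ_i, φ_j> and b_i = <f, φ_i>, with φ_0 = 1, φ_1 = x, φ_2 = x^2.
G =
  [2, 0, 2/3]
  [0, 2/3, 0]
  [2/3, 0, 2/5],
b = (-42/5, -2/15, -122/35).
Solving gives a_0 = -102/35, a_1 = -1/5, a_2 = -27/7, so
  g(x) = -27*x^2/7 - x/5 - 102/35.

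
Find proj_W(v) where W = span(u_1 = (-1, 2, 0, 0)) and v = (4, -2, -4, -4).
proj_W(v) = (8/5, -16/5, 0, 0)

Set up U = [u_1 | ... | u_1] ∈ R^(4×1). The projector onto W = col(U) is P = U (U^T U)^(-1) U^T.
Compute U^T U =
  [5],
and U^T v = (-8).
Solve U^T U · c = U^T v for the coefficients: c = (-8/5). The projection is proj_W(v) = U c.
Check: (v - proj_W(v)) · u_1 = 0  (should be 0).
Result: proj_W(v) = (8/5, -16/5, 0, 0).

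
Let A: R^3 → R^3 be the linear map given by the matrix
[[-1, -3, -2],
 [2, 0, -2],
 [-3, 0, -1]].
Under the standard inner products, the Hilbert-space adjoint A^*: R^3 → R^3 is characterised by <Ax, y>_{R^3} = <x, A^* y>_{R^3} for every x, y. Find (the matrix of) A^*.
A^* = A^T =
[[-1, 2, -3],
 [-3, 0, 0],
 [-2, -2, -1]]

For real matrices with standard dot products, the defining identity <Ax, y> = <x, A^* y> gives (Ax)^T y = x^T (A^*) y, i.e. x^T A^T y = x^T (A^*) y. Since this holds for all x, y, we must have A^* = A^T. Therefore
A^* =
[[-1, 2, -3],
 [-3, 0, 0],
 [-2, -2, -1]].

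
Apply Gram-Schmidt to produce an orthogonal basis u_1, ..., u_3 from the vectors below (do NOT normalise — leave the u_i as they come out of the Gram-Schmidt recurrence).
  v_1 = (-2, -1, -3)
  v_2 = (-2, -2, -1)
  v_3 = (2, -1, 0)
Orthogonal basis:
  u_1 = (-2, -1, -3)
  u_2 = (-5/7, -19/14, 13/14)
  u_3 = (14/9, -56/45, -28/45)

Apply the Gram-Schmidt recurrence
  u_1 = v_1
  u_i = v_i − Σ_{j<i} ((v_i · u_j) / (u_j · u_j)) · u_j.

Step by step this gives:
  u_1 = (-2, -1, -3)
  u_2 = (-5/7, -19/14, 13/14)
  u_3 = (14/9, -56/45, -28/45)

Orthogonality check:
  u_2 · u_1 = 0 (should be 0)
  u_3 · u_1 = 0 (should be 0)
  u_3 · u_2 = 0 (should be 0)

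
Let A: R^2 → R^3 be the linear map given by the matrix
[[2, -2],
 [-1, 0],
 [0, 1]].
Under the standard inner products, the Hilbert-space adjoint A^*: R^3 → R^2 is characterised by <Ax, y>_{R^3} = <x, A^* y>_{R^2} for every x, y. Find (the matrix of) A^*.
A^* = A^T =
[[2, -1, 0],
 [-2, 0, 1]]

For real matrices with standard dot products, the defining identity <Ax, y> = <x, A^* y> gives (Ax)^T y = x^T (A^*) y, i.e. x^T A^T y = x^T (A^*) y. Since this holds for all x, y, we must have A^* = A^T. Therefore
A^* =
[[2, -1, 0],
 [-2, 0, 1]].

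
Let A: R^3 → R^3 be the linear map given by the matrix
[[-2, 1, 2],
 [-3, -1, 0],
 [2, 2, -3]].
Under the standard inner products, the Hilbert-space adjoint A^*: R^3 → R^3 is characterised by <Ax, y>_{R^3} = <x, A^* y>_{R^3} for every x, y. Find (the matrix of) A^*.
A^* = A^T =
[[-2, -3, 2],
 [1, -1, 2],
 [2, 0, -3]]

For real matrices with standard dot products, the defining identity <Ax, y> = <x, A^* y> gives (Ax)^T y = x^T (A^*) y, i.e. x^T A^T y = x^T (A^*) y. Since this holds for all x, y, we must have A^* = A^T. Therefore
A^* =
[[-2, -3, 2],
 [1, -1, 2],
 [2, 0, -3]].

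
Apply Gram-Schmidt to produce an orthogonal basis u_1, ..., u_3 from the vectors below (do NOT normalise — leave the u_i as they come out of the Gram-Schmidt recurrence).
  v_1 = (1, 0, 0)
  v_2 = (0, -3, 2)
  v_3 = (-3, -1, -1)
Orthogonal basis:
  u_1 = (1, 0, 0)
  u_2 = (0, -3, 2)
  u_3 = (0, -10/13, -15/13)

Apply the Gram-Schmidt recurrence
  u_1 = v_1
  u_i = v_i − Σ_{j<i} ((v_i · u_j) / (u_j · u_j)) · u_j.

Step by step this gives:
  u_1 = (1, 0, 0)
  u_2 = (0, -3, 2)
  u_3 = (0, -10/13, -15/13)

Orthogonality check:
  u_2 · u_1 = 0 (should be 0)
  u_3 · u_1 = 0 (should be 0)
  u_3 · u_2 = 0 (should be 0)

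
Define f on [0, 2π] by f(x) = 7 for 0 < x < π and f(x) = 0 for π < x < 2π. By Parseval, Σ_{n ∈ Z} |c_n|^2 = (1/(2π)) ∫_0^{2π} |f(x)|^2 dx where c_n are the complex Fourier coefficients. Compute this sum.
Σ |c_n|^2 = 49/2

Parseval equates the L^2 energy of f (normalised by 1/(2π)) with the ℓ^2 sum of its Fourier coefficients: (1/(2π)) ∫_0^{2π} |f|^2 = Σ |c_n|^2.
Compute the left side: (1/(2π)) [∫_0^π 7^2 dx + ∫_π^{2π} 0^2 dx] = (1/(2π)) · (49π + 0π) = (49 + 0)/2 = 49/2.
So Σ_{n ∈ Z} |c_n|^2 = 49/2.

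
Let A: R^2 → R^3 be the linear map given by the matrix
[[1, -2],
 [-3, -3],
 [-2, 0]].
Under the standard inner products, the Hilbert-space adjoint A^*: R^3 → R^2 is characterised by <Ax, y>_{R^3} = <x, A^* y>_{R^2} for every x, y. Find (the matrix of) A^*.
A^* = A^T =
[[1, -3, -2],
 [-2, -3, 0]]

For real matrices with standard dot products, the defining identity <Ax, y> = <x, A^* y> gives (Ax)^T y = x^T (A^*) y, i.e. x^T A^T y = x^T (A^*) y. Since this holds for all x, y, we must have A^* = A^T. Therefore
A^* =
[[1, -3, -2],
 [-2, -3, 0]].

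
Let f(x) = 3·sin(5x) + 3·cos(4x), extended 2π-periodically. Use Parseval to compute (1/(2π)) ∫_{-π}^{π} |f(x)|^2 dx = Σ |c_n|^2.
Σ |c_n|^2 = 9

Expand |f|^2 and use orthogonality of {sin(nx), cos(mx)} on [-π, π]:
  ∫_{-π}^{π} sin(nx)^2 dx = π, ∫ cos(mx)^2 dx = π, and cross terms integrate to 0.
So ∫_{-π}^{π} f(x)^2 dx = 3^2 · π + 3^2 · π = (9 + 9)π.
Divide by 2π: (9 + 9)/2 = 9.
By Parseval, this equals Σ |c_n|^2.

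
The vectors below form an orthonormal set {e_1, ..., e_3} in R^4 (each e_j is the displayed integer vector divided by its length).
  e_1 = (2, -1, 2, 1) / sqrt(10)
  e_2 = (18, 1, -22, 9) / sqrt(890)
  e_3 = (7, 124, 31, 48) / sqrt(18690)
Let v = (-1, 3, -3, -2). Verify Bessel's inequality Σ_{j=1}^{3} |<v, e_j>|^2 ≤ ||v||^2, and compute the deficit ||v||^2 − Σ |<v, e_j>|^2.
Σ |<v, e_j>|^2 = 2077/105; ||v||^2 = 23; deficit = 338/105

Write each e_j = u_j / sqrt(<u_j, u_j>) where u_j is the displayed integer vector. Then <v, e_j> = <v, u_j> / sqrt(<u_j, u_j>), so |<v, e_j>|^2 = <v, u_j>^2 / <u_j, u_j>.
Coefficients: <v, e_1> = -13/sqrt(10), <v, e_2> = 33/sqrt(890), <v, e_3> = 176/sqrt(18690).
Square and sum: Σ |<v, e_j>|^2 = 2077/105.
Compute ||v||^2 = v·v = 23.
Deficit = 23 − 2077/105 = 338/105 ≥ 0, confirming Bessel's inequality. (The deficit equals ||v − Σ <v,e_j> e_j||^2, the squared distance from v to span{e_j}.)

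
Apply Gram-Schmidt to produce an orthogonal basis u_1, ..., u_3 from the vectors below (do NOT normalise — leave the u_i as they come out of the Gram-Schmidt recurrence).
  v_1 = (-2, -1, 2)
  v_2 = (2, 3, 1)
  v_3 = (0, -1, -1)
Orthogonal basis:
  u_1 = (-2, -1, 2)
  u_2 = (8/9, 22/9, 19/9)
  u_3 = (14/101, -12/101, 8/101)

Apply the Gram-Schmidt recurrence
  u_1 = v_1
  u_i = v_i − Σ_{j<i} ((v_i · u_j) / (u_j · u_j)) · u_j.

Step by step this gives:
  u_1 = (-2, -1, 2)
  u_2 = (8/9, 22/9, 19/9)
  u_3 = (14/101, -12/101, 8/101)

Orthogonality check:
  u_2 · u_1 = 0 (should be 0)
  u_3 · u_1 = 0 (should be 0)
  u_3 · u_2 = 0 (should be 0)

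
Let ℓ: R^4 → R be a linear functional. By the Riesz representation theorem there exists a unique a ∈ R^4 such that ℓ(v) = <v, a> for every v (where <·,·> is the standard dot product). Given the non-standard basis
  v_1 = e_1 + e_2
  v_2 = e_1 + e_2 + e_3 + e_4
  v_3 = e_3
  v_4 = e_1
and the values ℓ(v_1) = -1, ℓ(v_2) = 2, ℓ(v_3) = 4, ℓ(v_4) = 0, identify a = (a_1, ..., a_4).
a = (0, -1, 4, -1)

Write a = (a_1, ..., a_4) in the standard basis. For each basis vector v_i, ℓ(v_i) = <v_i, a> is a linear equation in the a_j's. Collect the n equations into a matrix system V a = ℓ, where row i of V is v_i (expressed in the standard basis). Since V is invertible (lower-triangular with 1s on the diagonal, up to permutation), solve by back-substitution:
  V =
[[1, 1, 0, 0],
 [1, 1, 1, 1],
 [0, 0, 1, 0],
 [1, 0, 0, 0]]
  V a = (-1, 2, 4, 0)
Solving gives a = (0, -1, 4, -1).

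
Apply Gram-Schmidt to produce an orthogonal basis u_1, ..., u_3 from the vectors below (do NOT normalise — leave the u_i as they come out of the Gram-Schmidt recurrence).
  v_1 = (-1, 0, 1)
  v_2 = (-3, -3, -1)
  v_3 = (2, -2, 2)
Orthogonal basis:
  u_1 = (-1, 0, 1)
  u_2 = (-2, -3, -2)
  u_3 = (30/17, -40/17, 30/17)

Apply the Gram-Schmidt recurrence
  u_1 = v_1
  u_i = v_i − Σ_{j<i} ((v_i · u_j) / (u_j · u_j)) · u_j.

Step by step this gives:
  u_1 = (-1, 0, 1)
  u_2 = (-2, -3, -2)
  u_3 = (30/17, -40/17, 30/17)

Orthogonality check:
  u_2 · u_1 = 0 (should be 0)
  u_3 · u_1 = 0 (should be 0)
  u_3 · u_2 = 0 (should be 0)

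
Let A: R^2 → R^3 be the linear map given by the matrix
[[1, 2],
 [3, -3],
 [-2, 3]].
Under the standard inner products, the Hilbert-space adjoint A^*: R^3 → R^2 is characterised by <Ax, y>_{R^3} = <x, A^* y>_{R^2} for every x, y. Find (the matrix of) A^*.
A^* = A^T =
[[1, 3, -2],
 [2, -3, 3]]

For real matrices with standard dot products, the defining identity <Ax, y> = <x, A^* y> gives (Ax)^T y = x^T (A^*) y, i.e. x^T A^T y = x^T (A^*) y. Since this holds for all x, y, we must have A^* = A^T. Therefore
A^* =
[[1, 3, -2],
 [2, -3, 3]].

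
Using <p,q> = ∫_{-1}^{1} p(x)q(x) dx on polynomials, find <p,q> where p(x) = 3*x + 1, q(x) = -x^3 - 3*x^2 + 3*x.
<p,q> = 14/5

Expand the product: p(x)·q(x) = -3*x^4 - 10*x^3 + 6*x^2 + 3*x.
∫_{-1}^{1} of each monomial x^k gives [2/(k+1) if k even, 0 if k odd]. Integrating term-by-term (or equivalently evaluating the antiderivative F(x) = -3*x^5/5 - 5*x^4/2 + 2*x^3 + 3*x^2/2 at the endpoints):
  F(1) − F(−1) = 2/5 − (-12/5) = 14/5.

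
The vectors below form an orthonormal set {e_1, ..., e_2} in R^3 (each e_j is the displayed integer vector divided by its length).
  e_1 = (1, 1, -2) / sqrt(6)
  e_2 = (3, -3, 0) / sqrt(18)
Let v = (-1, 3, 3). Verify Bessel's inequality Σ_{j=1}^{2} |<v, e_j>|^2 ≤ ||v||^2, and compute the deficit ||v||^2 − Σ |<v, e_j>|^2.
Σ |<v, e_j>|^2 = 32/3; ||v||^2 = 19; deficit = 25/3

Write each e_j = u_j / sqrt(<u_j, u_j>) where u_j is the displayed integer vector. Then <v, e_j> = <v, u_j> / sqrt(<u_j, u_j>), so |<v, e_j>|^2 = <v, u_j>^2 / <u_j, u_j>.
Coefficients: <v, e_1> = -4/sqrt(6), <v, e_2> = -12/sqrt(18).
Square and sum: Σ |<v, e_j>|^2 = 32/3.
Compute ||v||^2 = v·v = 19.
Deficit = 19 − 32/3 = 25/3 ≥ 0, confirming Bessel's inequality. (The deficit equals ||v − Σ <v,e_j> e_j||^2, the squared distance from v to span{e_j}.)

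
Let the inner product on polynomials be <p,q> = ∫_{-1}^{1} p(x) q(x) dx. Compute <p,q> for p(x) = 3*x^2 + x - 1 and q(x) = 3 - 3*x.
<p,q> = -2

Expand the product: p(x)·q(x) = -9*x^3 + 6*x^2 + 6*x - 3.
∫_{-1}^{1} of each monomial x^k gives [2/(k+1) if k even, 0 if k odd]. Integrating term-by-term (or equivalently evaluating the antiderivative F(x) = -9*x^4/4 + 2*x^3 + 3*x^2 - 3*x at the endpoints):
  F(1) − F(−1) = -1/4 − (7/4) = -2.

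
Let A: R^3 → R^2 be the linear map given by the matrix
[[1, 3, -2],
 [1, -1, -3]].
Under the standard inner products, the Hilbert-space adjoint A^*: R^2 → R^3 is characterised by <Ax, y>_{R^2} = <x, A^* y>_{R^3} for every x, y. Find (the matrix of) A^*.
A^* = A^T =
[[1, 1],
 [3, -1],
 [-2, -3]]

For real matrices with standard dot products, the defining identity <Ax, y> = <x, A^* y> gives (Ax)^T y = x^T (A^*) y, i.e. x^T A^T y = x^T (A^*) y. Since this holds for all x, y, we must have A^* = A^T. Therefore
A^* =
[[1, 1],
 [3, -1],
 [-2, -3]].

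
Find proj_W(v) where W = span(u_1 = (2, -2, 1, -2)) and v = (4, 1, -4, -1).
proj_W(v) = (8/13, -8/13, 4/13, -8/13)

Set up U = [u_1 | ... | u_1] ∈ R^(4×1). The projector onto W = col(U) is P = U (U^T U)^(-1) U^T.
Compute U^T U =
  [13],
and U^T v = (4).
Solve U^T U · c = U^T v for the coefficients: c = (4/13). The projection is proj_W(v) = U c.
Check: (v - proj_W(v)) · u_1 = 0  (should be 0).
Result: proj_W(v) = (8/13, -8/13, 4/13, -8/13).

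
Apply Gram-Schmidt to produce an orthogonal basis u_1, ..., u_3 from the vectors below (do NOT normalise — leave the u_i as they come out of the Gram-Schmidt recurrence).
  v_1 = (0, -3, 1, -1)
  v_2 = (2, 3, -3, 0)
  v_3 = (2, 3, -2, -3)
Orthogonal basis:
  u_1 = (0, -3, 1, -1)
  u_2 = (2, -3/11, -21/11, -12/11)
  u_3 = (-15/49, 111/98, 13/14, -121/49)

Apply the Gram-Schmidt recurrence
  u_1 = v_1
  u_i = v_i − Σ_{j<i} ((v_i · u_j) / (u_j · u_j)) · u_j.

Step by step this gives:
  u_1 = (0, -3, 1, -1)
  u_2 = (2, -3/11, -21/11, -12/11)
  u_3 = (-15/49, 111/98, 13/14, -121/49)

Orthogonality check:
  u_2 · u_1 = 0 (should be 0)
  u_3 · u_1 = 0 (should be 0)
  u_3 · u_2 = 0 (should be 0)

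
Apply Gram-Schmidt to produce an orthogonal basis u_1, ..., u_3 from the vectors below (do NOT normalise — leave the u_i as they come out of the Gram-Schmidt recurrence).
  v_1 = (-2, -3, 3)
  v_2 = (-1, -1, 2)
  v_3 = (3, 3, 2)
Orthogonal basis:
  u_1 = (-2, -3, 3)
  u_2 = (0, 1/2, 1/2)
  u_3 = (24/11, -8/11, 8/11)

Apply the Gram-Schmidt recurrence
  u_1 = v_1
  u_i = v_i − Σ_{j<i} ((v_i · u_j) / (u_j · u_j)) · u_j.

Step by step this gives:
  u_1 = (-2, -3, 3)
  u_2 = (0, 1/2, 1/2)
  u_3 = (24/11, -8/11, 8/11)

Orthogonality check:
  u_2 · u_1 = 0 (should be 0)
  u_3 · u_1 = 0 (should be 0)
  u_3 · u_2 = 0 (should be 0)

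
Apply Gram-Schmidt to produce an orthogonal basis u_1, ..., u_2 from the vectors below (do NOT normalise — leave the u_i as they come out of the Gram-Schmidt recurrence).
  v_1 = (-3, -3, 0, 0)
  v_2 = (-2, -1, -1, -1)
Orthogonal basis:
  u_1 = (-3, -3, 0, 0)
  u_2 = (-1/2, 1/2, -1, -1)

Apply the Gram-Schmidt recurrence
  u_1 = v_1
  u_i = v_i − Σ_{j<i} ((v_i · u_j) / (u_j · u_j)) · u_j.

Step by step this gives:
  u_1 = (-3, -3, 0, 0)
  u_2 = (-1/2, 1/2, -1, -1)

Orthogonality check:
  u_2 · u_1 = 0 (should be 0)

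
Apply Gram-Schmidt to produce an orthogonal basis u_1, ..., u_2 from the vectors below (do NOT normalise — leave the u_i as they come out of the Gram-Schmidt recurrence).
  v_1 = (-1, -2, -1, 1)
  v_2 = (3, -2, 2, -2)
Orthogonal basis:
  u_1 = (-1, -2, -1, 1)
  u_2 = (18/7, -20/7, 11/7, -11/7)

Apply the Gram-Schmidt recurrence
  u_1 = v_1
  u_i = v_i − Σ_{j<i} ((v_i · u_j) / (u_j · u_j)) · u_j.

Step by step this gives:
  u_1 = (-1, -2, -1, 1)
  u_2 = (18/7, -20/7, 11/7, -11/7)

Orthogonality check:
  u_2 · u_1 = 0 (should be 0)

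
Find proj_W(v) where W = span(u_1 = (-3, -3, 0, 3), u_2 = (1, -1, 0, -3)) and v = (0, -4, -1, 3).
proj_W(v) = (-7/3, -17/6, 0, 11/6)

Set up U = [u_1 | ... | u_2] ∈ R^(4×2). The projector onto W = col(U) is P = U (U^T U)^(-1) U^T.
Compute U^T U =
  [27, -9]
  [-9, 11],
and U^T v = (21, -5).
Solve U^T U · c = U^T v for the coefficients: c = (31/36, 1/4). The projection is proj_W(v) = U c.
Check: (v - proj_W(v)) · u_1 = 0  (should be 0).
Check: (v - proj_W(v)) · u_2 = 0  (should be 0).
Result: proj_W(v) = (-7/3, -17/6, 0, 11/6).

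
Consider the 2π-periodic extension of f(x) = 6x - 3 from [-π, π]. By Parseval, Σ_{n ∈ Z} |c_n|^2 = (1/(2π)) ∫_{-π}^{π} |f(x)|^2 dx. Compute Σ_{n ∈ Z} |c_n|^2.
Σ |c_n|^2 = 12π^2 + 9

Expand and integrate term by term over [-π, π]:
  ∫ (6x)^2 dx = 36·(2π^3/3); ∫ 2·6·(-3)·x dx = 0 (odd integrand); ∫ (-3)^2 dx = 9·2π.
So (1/(2π)) ∫_{-π}^{π} (6x - 3)^2 dx = 36π^2/3 + 9 = 12π^2 + 9.
Parseval ⇒ Σ |c_n|^2 = 12π^2 + 9.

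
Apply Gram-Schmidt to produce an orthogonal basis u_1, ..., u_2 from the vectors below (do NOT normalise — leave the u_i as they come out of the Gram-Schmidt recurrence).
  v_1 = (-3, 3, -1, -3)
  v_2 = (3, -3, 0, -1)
Orthogonal basis:
  u_1 = (-3, 3, -1, -3)
  u_2 = (39/28, -39/28, -15/28, -73/28)

Apply the Gram-Schmidt recurrence
  u_1 = v_1
  u_i = v_i − Σ_{j<i} ((v_i · u_j) / (u_j · u_j)) · u_j.

Step by step this gives:
  u_1 = (-3, 3, -1, -3)
  u_2 = (39/28, -39/28, -15/28, -73/28)

Orthogonality check:
  u_2 · u_1 = 0 (should be 0)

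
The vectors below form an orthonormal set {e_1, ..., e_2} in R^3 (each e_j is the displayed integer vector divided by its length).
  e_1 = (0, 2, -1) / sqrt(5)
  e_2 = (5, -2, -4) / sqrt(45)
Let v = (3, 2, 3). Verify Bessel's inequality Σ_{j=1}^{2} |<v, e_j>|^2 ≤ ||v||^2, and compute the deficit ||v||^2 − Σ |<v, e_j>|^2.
Σ |<v, e_j>|^2 = 2/9; ||v||^2 = 22; deficit = 196/9

Write each e_j = u_j / sqrt(<u_j, u_j>) where u_j is the displayed integer vector. Then <v, e_j> = <v, u_j> / sqrt(<u_j, u_j>), so |<v, e_j>|^2 = <v, u_j>^2 / <u_j, u_j>.
Coefficients: <v, e_1> = 1/sqrt(5), <v, e_2> = -1/sqrt(45).
Square and sum: Σ |<v, e_j>|^2 = 2/9.
Compute ||v||^2 = v·v = 22.
Deficit = 22 − 2/9 = 196/9 ≥ 0, confirming Bessel's inequality. (The deficit equals ||v − Σ <v,e_j> e_j||^2, the squared distance from v to span{e_j}.)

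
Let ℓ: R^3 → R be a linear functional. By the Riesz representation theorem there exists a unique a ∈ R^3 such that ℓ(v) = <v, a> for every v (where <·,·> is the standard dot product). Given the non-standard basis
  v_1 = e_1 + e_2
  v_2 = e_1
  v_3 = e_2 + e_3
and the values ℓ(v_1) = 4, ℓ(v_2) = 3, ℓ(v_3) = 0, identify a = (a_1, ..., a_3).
a = (3, 1, -1)

Write a = (a_1, ..., a_3) in the standard basis. For each basis vector v_i, ℓ(v_i) = <v_i, a> is a linear equation in the a_j's. Collect the n equations into a matrix system V a = ℓ, where row i of V is v_i (expressed in the standard basis). Since V is invertible (lower-triangular with 1s on the diagonal, up to permutation), solve by back-substitution:
  V =
[[1, 1, 0],
 [1, 0, 0],
 [0, 1, 1]]
  V a = (4, 3, 0)
Solving gives a = (3, 1, -1).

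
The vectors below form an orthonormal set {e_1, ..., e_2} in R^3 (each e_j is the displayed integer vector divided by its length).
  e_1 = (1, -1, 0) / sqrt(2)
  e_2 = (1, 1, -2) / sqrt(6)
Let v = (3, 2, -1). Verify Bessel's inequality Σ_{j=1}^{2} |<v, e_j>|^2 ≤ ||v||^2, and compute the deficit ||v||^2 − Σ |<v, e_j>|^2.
Σ |<v, e_j>|^2 = 26/3; ||v||^2 = 14; deficit = 16/3

Write each e_j = u_j / sqrt(<u_j, u_j>) where u_j is the displayed integer vector. Then <v, e_j> = <v, u_j> / sqrt(<u_j, u_j>), so |<v, e_j>|^2 = <v, u_j>^2 / <u_j, u_j>.
Coefficients: <v, e_1> = 1/sqrt(2), <v, e_2> = 7/sqrt(6).
Square and sum: Σ |<v, e_j>|^2 = 26/3.
Compute ||v||^2 = v·v = 14.
Deficit = 14 − 26/3 = 16/3 ≥ 0, confirming Bessel's inequality. (The deficit equals ||v − Σ <v,e_j> e_j||^2, the squared distance from v to span{e_j}.)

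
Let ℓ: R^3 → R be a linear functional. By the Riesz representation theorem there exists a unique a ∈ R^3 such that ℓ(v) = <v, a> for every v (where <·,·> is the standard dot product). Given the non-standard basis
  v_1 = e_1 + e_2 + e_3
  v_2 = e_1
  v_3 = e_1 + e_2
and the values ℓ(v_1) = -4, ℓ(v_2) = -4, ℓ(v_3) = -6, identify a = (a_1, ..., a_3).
a = (-4, -2, 2)

Write a = (a_1, ..., a_3) in the standard basis. For each basis vector v_i, ℓ(v_i) = <v_i, a> is a linear equation in the a_j's. Collect the n equations into a matrix system V a = ℓ, where row i of V is v_i (expressed in the standard basis). Since V is invertible (lower-triangular with 1s on the diagonal, up to permutation), solve by back-substitution:
  V =
[[1, 1, 1],
 [1, 0, 0],
 [1, 1, 0]]
  V a = (-4, -4, -6)
Solving gives a = (-4, -2, 2).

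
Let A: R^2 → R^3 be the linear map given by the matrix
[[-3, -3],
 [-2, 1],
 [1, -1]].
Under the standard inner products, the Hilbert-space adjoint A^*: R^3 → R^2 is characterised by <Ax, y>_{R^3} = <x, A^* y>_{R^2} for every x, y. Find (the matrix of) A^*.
A^* = A^T =
[[-3, -2, 1],
 [-3, 1, -1]]

For real matrices with standard dot products, the defining identity <Ax, y> = <x, A^* y> gives (Ax)^T y = x^T (A^*) y, i.e. x^T A^T y = x^T (A^*) y. Since this holds for all x, y, we must have A^* = A^T. Therefore
A^* =
[[-3, -2, 1],
 [-3, 1, -1]].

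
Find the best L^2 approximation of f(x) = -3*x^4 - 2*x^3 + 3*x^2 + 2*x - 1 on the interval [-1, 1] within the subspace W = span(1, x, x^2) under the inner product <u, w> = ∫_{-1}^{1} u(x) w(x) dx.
g(x) = 3*x^2/7 + 4*x/5 - 26/35

The best approximation g ∈ W is the orthogonal projection of f onto W. Writing g = a_0 + a_1 x + a_2 x^2, the coefficients solve the normal equations G · a = b where
  G_{ij} = <φ_i, φ_j> and b_i = <f, φ_i>, with φ_0 = 1, φ_1 = x, φ_2 = x^2.
G =
  [2, 0, 2/3]
  [0, 2/3, 0]
  [2/3, 0, 2/5],
b = (-6/5, 8/15, -34/105).
Solving gives a_0 = -26/35, a_1 = 4/5, a_2 = 3/7, so
  g(x) = 3*x^2/7 + 4*x/5 - 26/35.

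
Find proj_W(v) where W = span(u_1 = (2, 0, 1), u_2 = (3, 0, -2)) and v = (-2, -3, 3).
proj_W(v) = (-2, 0, 3)

Set up U = [u_1 | ... | u_2] ∈ R^(3×2). The projector onto W = col(U) is P = U (U^T U)^(-1) U^T.
Compute U^T U =
  [5, 4]
  [4, 13],
and U^T v = (-1, -12).
Solve U^T U · c = U^T v for the coefficients: c = (5/7, -8/7). The projection is proj_W(v) = U c.
Check: (v - proj_W(v)) · u_1 = 0  (should be 0).
Check: (v - proj_W(v)) · u_2 = 0  (should be 0).
Result: proj_W(v) = (-2, 0, 3).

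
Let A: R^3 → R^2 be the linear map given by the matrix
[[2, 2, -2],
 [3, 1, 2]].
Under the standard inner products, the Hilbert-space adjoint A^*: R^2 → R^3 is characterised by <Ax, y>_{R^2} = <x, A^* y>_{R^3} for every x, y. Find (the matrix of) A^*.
A^* = A^T =
[[2, 3],
 [2, 1],
 [-2, 2]]

For real matrices with standard dot products, the defining identity <Ax, y> = <x, A^* y> gives (Ax)^T y = x^T (A^*) y, i.e. x^T A^T y = x^T (A^*) y. Since this holds for all x, y, we must have A^* = A^T. Therefore
A^* =
[[2, 3],
 [2, 1],
 [-2, 2]].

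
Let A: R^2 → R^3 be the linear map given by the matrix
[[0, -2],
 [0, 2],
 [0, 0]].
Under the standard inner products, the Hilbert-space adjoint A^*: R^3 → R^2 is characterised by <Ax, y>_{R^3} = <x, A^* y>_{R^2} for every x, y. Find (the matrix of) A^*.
A^* = A^T =
[[0, 0, 0],
 [-2, 2, 0]]

For real matrices with standard dot products, the defining identity <Ax, y> = <x, A^* y> gives (Ax)^T y = x^T (A^*) y, i.e. x^T A^T y = x^T (A^*) y. Since this holds for all x, y, we must have A^* = A^T. Therefore
A^* =
[[0, 0, 0],
 [-2, 2, 0]].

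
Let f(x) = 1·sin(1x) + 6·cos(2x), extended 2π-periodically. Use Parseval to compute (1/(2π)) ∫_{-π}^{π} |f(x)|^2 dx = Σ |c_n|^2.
Σ |c_n|^2 = 37/2

Expand |f|^2 and use orthogonality of {sin(nx), cos(mx)} on [-π, π]:
  ∫_{-π}^{π} sin(nx)^2 dx = π, ∫ cos(mx)^2 dx = π, and cross terms integrate to 0.
So ∫_{-π}^{π} f(x)^2 dx = 1^2 · π + 6^2 · π = (1 + 36)π.
Divide by 2π: (1 + 36)/2 = 37/2.
By Parseval, this equals Σ |c_n|^2.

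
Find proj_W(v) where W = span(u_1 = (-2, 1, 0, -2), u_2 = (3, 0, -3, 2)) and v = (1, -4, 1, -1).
proj_W(v) = (3/7, -54/49, 87/49, 50/49)

Set up U = [u_1 | ... | u_2] ∈ R^(4×2). The projector onto W = col(U) is P = U (U^T U)^(-1) U^T.
Compute U^T U =
  [9, -10]
  [-10, 22],
and U^T v = (-4, -2).
Solve U^T U · c = U^T v for the coefficients: c = (-54/49, -29/49). The projection is proj_W(v) = U c.
Check: (v - proj_W(v)) · u_1 = 0  (should be 0).
Check: (v - proj_W(v)) · u_2 = 0  (should be 0).
Result: proj_W(v) = (3/7, -54/49, 87/49, 50/49).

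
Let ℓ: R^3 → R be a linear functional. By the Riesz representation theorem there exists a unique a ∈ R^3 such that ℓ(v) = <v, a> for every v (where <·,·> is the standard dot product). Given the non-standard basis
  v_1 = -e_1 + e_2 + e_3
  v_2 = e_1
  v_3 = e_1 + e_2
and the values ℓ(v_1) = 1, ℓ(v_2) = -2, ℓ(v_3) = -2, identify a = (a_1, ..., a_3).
a = (-2, 0, -1)

Write a = (a_1, ..., a_3) in the standard basis. For each basis vector v_i, ℓ(v_i) = <v_i, a> is a linear equation in the a_j's. Collect the n equations into a matrix system V a = ℓ, where row i of V is v_i (expressed in the standard basis). Since V is invertible (lower-triangular with 1s on the diagonal, up to permutation), solve by back-substitution:
  V =
[[-1, 1, 1],
 [1, 0, 0],
 [1, 1, 0]]
  V a = (1, -2, -2)
Solving gives a = (-2, 0, -1).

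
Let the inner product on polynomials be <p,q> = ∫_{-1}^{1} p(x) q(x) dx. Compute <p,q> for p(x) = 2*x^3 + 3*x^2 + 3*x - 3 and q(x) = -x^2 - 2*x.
<p,q> = -24/5

Expand the product: p(x)·q(x) = -2*x^5 - 7*x^4 - 9*x^3 - 3*x^2 + 6*x.
∫_{-1}^{1} of each monomial x^k gives [2/(k+1) if k even, 0 if k odd]. Integrating term-by-term (or equivalently evaluating the antiderivative F(x) = -x^6/3 - 7*x^5/5 - 9*x^4/4 - x^3 + 3*x^2 at the endpoints):
  F(1) − F(−1) = -119/60 − (169/60) = -24/5.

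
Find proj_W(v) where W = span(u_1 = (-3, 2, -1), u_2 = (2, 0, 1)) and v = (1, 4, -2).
proj_W(v) = (-1/3, 10/3, 2/3)

Set up U = [u_1 | ... | u_2] ∈ R^(3×2). The projector onto W = col(U) is P = U (U^T U)^(-1) U^T.
Compute U^T U =
  [14, -7]
  [-7, 5],
and U^T v = (7, 0).
Solve U^T U · c = U^T v for the coefficients: c = (5/3, 7/3). The projection is proj_W(v) = U c.
Check: (v - proj_W(v)) · u_1 = 0  (should be 0).
Check: (v - proj_W(v)) · u_2 = 0  (should be 0).
Result: proj_W(v) = (-1/3, 10/3, 2/3).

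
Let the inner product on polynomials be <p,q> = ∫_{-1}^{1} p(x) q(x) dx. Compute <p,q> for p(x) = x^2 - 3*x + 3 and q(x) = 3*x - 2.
<p,q> = -58/3

Expand the product: p(x)·q(x) = 3*x^3 - 11*x^2 + 15*x - 6.
∫_{-1}^{1} of each monomial x^k gives [2/(k+1) if k even, 0 if k odd]. Integrating term-by-term (or equivalently evaluating the antiderivative F(x) = 3*x^4/4 - 11*x^3/3 + 15*x^2/2 - 6*x at the endpoints):
  F(1) − F(−1) = -17/12 − (215/12) = -58/3.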